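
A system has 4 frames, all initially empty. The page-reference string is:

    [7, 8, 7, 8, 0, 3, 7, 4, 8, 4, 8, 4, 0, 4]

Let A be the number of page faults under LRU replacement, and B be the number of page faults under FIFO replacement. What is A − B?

2

Under LRU: F F . . F F . F F . . . F . → 7 faults.
Under FIFO: F F . . F F . F . . . . . . → 5 faults.
A − B = 7 − 5 = 2.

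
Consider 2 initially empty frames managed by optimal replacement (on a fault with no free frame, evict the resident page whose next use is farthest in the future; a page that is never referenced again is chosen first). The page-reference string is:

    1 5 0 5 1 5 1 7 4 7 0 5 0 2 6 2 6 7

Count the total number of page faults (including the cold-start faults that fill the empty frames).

11

1 → fault, frames (1)
5 → fault, frames (1 5)
0 → fault, evict 1, frames (5 0)
5 → hit
1 → fault, evict 0, frames (5 1)
5 → hit
1 → hit
7 → fault, evict 1, frames (5 7)
4 → fault, evict 5, frames (7 4)
7 → hit
0 → fault, evict 4, frames (7 0)
5 → fault, evict 7, frames (0 5)
0 → hit
2 → fault, evict 5, frames (0 2)
6 → fault, evict 0, frames (2 6)
2 → hit
6 → hit
7 → fault, evict 6, frames (2 7)
Page faults: 11.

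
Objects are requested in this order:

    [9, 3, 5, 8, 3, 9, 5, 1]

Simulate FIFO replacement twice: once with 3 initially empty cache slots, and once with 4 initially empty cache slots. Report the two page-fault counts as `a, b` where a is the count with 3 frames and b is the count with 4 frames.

6, 5

3 frames: F F F F . F . F → 6 faults.
4 frames: F F F F . . . F → 5 faults.
5 < 6: adding a frame reduced faults, as is typical.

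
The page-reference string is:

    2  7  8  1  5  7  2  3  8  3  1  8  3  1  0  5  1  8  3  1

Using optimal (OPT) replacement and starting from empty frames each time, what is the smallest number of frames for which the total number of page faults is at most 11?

f=1: 20 faults
f=2: 14 faults
f=3: 11 faults
f=4: 9 faults
f=5: 7 faults
f=6: 7 faults
f=7: 7 faults
Smallest f with faults ≤ 11 is 3.

3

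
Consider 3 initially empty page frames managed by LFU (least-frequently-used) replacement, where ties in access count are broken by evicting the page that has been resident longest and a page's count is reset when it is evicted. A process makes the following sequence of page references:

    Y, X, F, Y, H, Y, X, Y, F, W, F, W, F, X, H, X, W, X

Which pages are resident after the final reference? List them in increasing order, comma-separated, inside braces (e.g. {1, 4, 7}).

Y → fault, frames {Y}
X → fault, frames {Y,X}
F → fault, frames {Y,X,F}
Y → hit
H → fault, evict X, frames {Y,F,H}
Y → hit
X → fault, evict F, frames {Y,H,X}
Y → hit
F → fault, evict H, frames {Y,X,F}
W → fault, evict X, frames {Y,F,W}
F → hit
W → hit
F → hit
X → fault, evict W, frames {Y,F,X}
H → fault, evict X, frames {Y,F,H}
X → fault, evict H, frames {Y,F,X}
W → fault, evict X, frames {Y,F,W}
X → fault, evict W, frames {Y,F,X}

{F, X, Y}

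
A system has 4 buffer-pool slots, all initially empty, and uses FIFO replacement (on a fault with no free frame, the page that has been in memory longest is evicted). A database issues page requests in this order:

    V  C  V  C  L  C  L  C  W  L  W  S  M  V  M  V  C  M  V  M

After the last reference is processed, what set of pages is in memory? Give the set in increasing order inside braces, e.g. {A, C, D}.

V → miss, frames [V]
C → miss, frames [V, C]
V → hit
C → hit
L → miss, frames [V, C, L]
C → hit
L → hit
C → hit
W → miss, frames [V, C, L, W]
L → hit
W → hit
S → miss, evict V, frames [C, L, W, S]
M → miss, evict C, frames [L, W, S, M]
V → miss, evict L, frames [W, S, M, V]
M → hit
V → hit
C → miss, evict W, frames [S, M, V, C]
M → hit
V → hit
M → hit

{C, M, S, V}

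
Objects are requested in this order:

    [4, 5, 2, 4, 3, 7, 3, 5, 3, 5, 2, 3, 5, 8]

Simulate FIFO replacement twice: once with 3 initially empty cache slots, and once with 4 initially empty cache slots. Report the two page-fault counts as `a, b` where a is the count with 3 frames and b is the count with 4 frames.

3 frames: F F F . F F . F . . F F . F → 9 faults.
4 frames: F F F . F F . . . . . . . F → 6 faults.
6 < 9: adding a frame reduced faults, as is typical.

9, 6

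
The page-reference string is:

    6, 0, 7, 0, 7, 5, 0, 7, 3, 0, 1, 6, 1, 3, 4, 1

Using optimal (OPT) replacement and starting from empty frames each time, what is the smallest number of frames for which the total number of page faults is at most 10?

2

f=1: 16 faults
f=2: 10 faults
f=3: 8 faults
f=4: 7 faults
f=5: 7 faults
f=6: 7 faults
f=7: 7 faults
Smallest f with faults ≤ 10 is 2.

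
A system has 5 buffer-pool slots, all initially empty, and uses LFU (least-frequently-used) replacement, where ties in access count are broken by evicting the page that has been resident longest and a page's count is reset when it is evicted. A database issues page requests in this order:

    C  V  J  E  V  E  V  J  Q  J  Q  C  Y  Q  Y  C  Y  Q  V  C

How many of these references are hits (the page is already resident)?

13

C: miss, frames (C)
V: miss, frames (C V)
J: miss, frames (C V J)
E: miss, frames (C V J E)
V: hit
E: hit
V: hit
J: hit
Q: miss, frames (C V J E Q)
J: hit
Q: hit
C: hit
Y: miss, evict C, frames (V J E Q Y)
Q: hit
Y: hit
C: miss, evict E, frames (V J Q Y C)
Y: hit
Q: hit
V: hit
C: hit
Hits: 13.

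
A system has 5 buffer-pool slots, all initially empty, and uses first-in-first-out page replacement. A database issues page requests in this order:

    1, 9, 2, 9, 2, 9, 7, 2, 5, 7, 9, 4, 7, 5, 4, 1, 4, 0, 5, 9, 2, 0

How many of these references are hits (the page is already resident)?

1: miss, frames {1}
9: miss, frames {1,9}
2: miss, frames {1,9,2}
9: hit
2: hit
9: hit
7: miss, frames {1,9,2,7}
2: hit
5: miss, frames {1,9,2,7,5}
7: hit
9: hit
4: miss, evict 1, frames {9,2,7,5,4}
7: hit
5: hit
4: hit
1: miss, evict 9, frames {2,7,5,4,1}
4: hit
0: miss, evict 2, frames {7,5,4,1,0}
5: hit
9: miss, evict 7, frames {5,4,1,0,9}
2: miss, evict 5, frames {4,1,0,9,2}
0: hit
Hits: 12.

12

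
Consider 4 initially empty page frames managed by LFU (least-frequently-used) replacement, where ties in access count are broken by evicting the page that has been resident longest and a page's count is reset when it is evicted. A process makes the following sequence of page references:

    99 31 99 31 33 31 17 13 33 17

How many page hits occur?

3

99 -> fault, frames [99]
31 -> fault, frames [99, 31]
99 -> hit
31 -> hit
33 -> fault, frames [99, 31, 33]
31 -> hit
17 -> fault, frames [99, 31, 33, 17]
13 -> fault, evict 33, frames [99, 31, 17, 13]
33 -> fault, evict 17, frames [99, 31, 13, 33]
17 -> fault, evict 13, frames [99, 31, 33, 17]
Hits: 3.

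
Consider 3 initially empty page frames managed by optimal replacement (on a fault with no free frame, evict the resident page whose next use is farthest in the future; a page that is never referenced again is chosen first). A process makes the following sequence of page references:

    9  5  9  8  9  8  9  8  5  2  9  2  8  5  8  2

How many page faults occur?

5

9 -> fault, frames [9]
5 -> fault, frames [9, 5]
9 -> hit
8 -> fault, frames [9, 5, 8]
9 -> hit
8 -> hit
9 -> hit
8 -> hit
5 -> hit
2 -> fault, evict 5, frames [9, 8, 2]
9 -> hit
2 -> hit
8 -> hit
5 -> fault, evict 9, frames [8, 2, 5]
8 -> hit
2 -> hit
Page faults: 5.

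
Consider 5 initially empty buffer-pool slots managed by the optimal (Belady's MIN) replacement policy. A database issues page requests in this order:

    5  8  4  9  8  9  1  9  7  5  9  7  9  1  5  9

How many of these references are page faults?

6

5: fault, frames (5)
8: fault, frames (5 8)
4: fault, frames (5 8 4)
9: fault, frames (5 8 4 9)
8: hit
9: hit
1: fault, frames (5 8 4 9 1)
9: hit
7: fault, evict 4, frames (5 8 9 1 7)
5: hit
9: hit
7: hit
9: hit
1: hit
5: hit
9: hit
Page faults: 6.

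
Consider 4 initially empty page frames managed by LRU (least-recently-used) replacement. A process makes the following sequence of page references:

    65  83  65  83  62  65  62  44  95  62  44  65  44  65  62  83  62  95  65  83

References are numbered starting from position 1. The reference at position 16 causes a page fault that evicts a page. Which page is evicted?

95

pos 1: 65: miss, frames {65}
pos 2: 83: miss, frames {65,83}
pos 3: 65: hit
pos 4: 83: hit
pos 5: 62: miss, frames {65,83,62}
pos 6: 65: hit
pos 7: 62: hit
pos 8: 44: miss, frames {83,65,62,44}
pos 9: 95: miss, evict 83, frames {65,62,44,95}
pos 10: 62: hit
pos 11: 44: hit
pos 12: 65: hit
pos 13: 44: hit
pos 14: 65: hit
pos 15: 62: hit
pos 16: 83: miss, evict 95, frames {44,65,62,83}
At position 16, page 95 is evicted.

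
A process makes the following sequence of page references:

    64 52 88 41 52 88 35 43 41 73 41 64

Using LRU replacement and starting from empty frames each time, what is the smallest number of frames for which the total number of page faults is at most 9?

3

f=1: 12 faults
f=2: 11 faults
f=3: 9 faults
f=4: 9 faults
f=5: 8 faults
f=6: 8 faults
f=7: 7 faults
Smallest f with faults ≤ 9 is 3.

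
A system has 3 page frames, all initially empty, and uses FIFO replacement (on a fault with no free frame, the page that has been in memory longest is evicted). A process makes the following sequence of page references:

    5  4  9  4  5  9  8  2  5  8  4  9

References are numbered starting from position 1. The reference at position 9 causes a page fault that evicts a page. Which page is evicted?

pos 1: 5: fault, frames [5]
pos 2: 4: fault, frames [5, 4]
pos 3: 9: fault, frames [5, 4, 9]
pos 4: 4: hit
pos 5: 5: hit
pos 6: 9: hit
pos 7: 8: fault, evict 5, frames [4, 9, 8]
pos 8: 2: fault, evict 4, frames [9, 8, 2]
pos 9: 5: fault, evict 9, frames [8, 2, 5]
At position 9, page 9 is evicted.

9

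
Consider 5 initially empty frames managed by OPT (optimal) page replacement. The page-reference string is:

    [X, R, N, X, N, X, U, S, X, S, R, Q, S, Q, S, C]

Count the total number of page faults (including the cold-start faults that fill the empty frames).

X -> fault, frames {X}
R -> fault, frames {X,R}
N -> fault, frames {X,R,N}
X -> hit
N -> hit
X -> hit
U -> fault, frames {X,R,N,U}
S -> fault, frames {X,R,N,U,S}
X -> hit
S -> hit
R -> hit
Q -> fault, evict U, frames {X,R,N,S,Q}
S -> hit
Q -> hit
S -> hit
C -> fault, evict Q, frames {X,R,N,S,C}
Page faults: 7.

7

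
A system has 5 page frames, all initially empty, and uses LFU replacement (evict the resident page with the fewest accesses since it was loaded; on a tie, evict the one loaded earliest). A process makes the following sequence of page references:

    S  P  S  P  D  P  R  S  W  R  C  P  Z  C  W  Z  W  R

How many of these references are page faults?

S → miss, frames {S}
P → miss, frames {S,P}
S → hit
P → hit
D → miss, frames {S,P,D}
P → hit
R → miss, frames {S,P,D,R}
S → hit
W → miss, frames {S,P,D,R,W}
R → hit
C → miss, evict D, frames {S,P,R,W,C}
P → hit
Z → miss, evict W, frames {S,P,R,C,Z}
C → hit
W → miss, evict Z, frames {S,P,R,C,W}
Z → miss, evict W, frames {S,P,R,C,Z}
W → miss, evict Z, frames {S,P,R,C,W}
R → hit
Page faults: 10.

10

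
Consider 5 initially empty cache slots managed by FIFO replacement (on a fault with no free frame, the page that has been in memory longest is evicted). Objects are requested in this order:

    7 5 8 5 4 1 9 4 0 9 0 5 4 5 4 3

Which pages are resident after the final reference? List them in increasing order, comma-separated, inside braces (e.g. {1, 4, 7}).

7 → fault, frames (7)
5 → fault, frames (7 5)
8 → fault, frames (7 5 8)
5 → hit
4 → fault, frames (7 5 8 4)
1 → fault, frames (7 5 8 4 1)
9 → fault, evict 7, frames (5 8 4 1 9)
4 → hit
0 → fault, evict 5, frames (8 4 1 9 0)
9 → hit
0 → hit
5 → fault, evict 8, frames (4 1 9 0 5)
4 → hit
5 → hit
4 → hit
3 → fault, evict 4, frames (1 9 0 5 3)

{0, 1, 3, 5, 9}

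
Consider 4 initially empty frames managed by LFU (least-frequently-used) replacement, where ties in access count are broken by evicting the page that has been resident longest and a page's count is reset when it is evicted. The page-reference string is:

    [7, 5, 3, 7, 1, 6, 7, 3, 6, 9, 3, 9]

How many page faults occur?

7 → fault, frames {7}
5 → fault, frames {7,5}
3 → fault, frames {7,5,3}
7 → hit
1 → fault, frames {7,5,3,1}
6 → fault, evict 5, frames {7,3,1,6}
7 → hit
3 → hit
6 → hit
9 → fault, evict 1, frames {7,3,6,9}
3 → hit
9 → hit
Page faults: 6.

6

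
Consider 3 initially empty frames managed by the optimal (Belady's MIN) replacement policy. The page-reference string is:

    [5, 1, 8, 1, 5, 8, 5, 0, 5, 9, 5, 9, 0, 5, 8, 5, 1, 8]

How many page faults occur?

7

5: miss, frames {5}
1: miss, frames {5,1}
8: miss, frames {5,1,8}
1: hit
5: hit
8: hit
5: hit
0: miss, evict 1, frames {5,8,0}
5: hit
9: miss, evict 8, frames {5,0,9}
5: hit
9: hit
0: hit
5: hit
8: miss, evict 9, frames {5,0,8}
5: hit
1: miss, evict 0, frames {5,8,1}
8: hit
Page faults: 7.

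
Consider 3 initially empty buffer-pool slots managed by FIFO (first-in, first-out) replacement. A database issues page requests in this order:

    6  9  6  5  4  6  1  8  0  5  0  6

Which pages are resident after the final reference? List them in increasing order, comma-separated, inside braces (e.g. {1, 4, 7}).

{0, 5, 6}

6: miss, frames (6)
9: miss, frames (6 9)
6: hit
5: miss, frames (6 9 5)
4: miss, evict 6, frames (9 5 4)
6: miss, evict 9, frames (5 4 6)
1: miss, evict 5, frames (4 6 1)
8: miss, evict 4, frames (6 1 8)
0: miss, evict 6, frames (1 8 0)
5: miss, evict 1, frames (8 0 5)
0: hit
6: miss, evict 8, frames (0 5 6)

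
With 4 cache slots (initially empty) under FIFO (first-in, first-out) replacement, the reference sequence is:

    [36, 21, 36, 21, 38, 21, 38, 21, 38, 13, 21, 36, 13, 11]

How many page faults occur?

5

36 -> miss, frames [36]
21 -> miss, frames [36, 21]
36 -> hit
21 -> hit
38 -> miss, frames [36, 21, 38]
21 -> hit
38 -> hit
21 -> hit
38 -> hit
13 -> miss, frames [36, 21, 38, 13]
21 -> hit
36 -> hit
13 -> hit
11 -> miss, evict 36, frames [21, 38, 13, 11]
Page faults: 5.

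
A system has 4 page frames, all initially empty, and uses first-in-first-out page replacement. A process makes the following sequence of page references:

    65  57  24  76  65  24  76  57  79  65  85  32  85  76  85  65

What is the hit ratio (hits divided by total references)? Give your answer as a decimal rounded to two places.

65 → miss, frames [65]
57 → miss, frames [65, 57]
24 → miss, frames [65, 57, 24]
76 → miss, frames [65, 57, 24, 76]
65 → hit
24 → hit
76 → hit
57 → hit
79 → miss, evict 65, frames [57, 24, 76, 79]
65 → miss, evict 57, frames [24, 76, 79, 65]
85 → miss, evict 24, frames [76, 79, 65, 85]
32 → miss, evict 76, frames [79, 65, 85, 32]
85 → hit
76 → miss, evict 79, frames [65, 85, 32, 76]
85 → hit
65 → hit
Hits: 7 of 16 references → 7/16 = 0.4375.

0.44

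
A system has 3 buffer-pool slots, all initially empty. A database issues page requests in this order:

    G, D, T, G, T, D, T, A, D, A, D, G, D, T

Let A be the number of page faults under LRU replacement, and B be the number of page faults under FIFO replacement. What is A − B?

-1

Under LRU: F F F . . . . F . . . F . F → 6 faults.
Under FIFO: F F F . . . . F . . . F F F → 7 faults.
A − B = 6 − 7 = -1.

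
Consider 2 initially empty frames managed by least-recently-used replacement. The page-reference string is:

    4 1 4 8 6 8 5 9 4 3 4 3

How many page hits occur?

4: miss, frames (4)
1: miss, frames (4 1)
4: hit
8: miss, evict 1, frames (4 8)
6: miss, evict 4, frames (8 6)
8: hit
5: miss, evict 6, frames (8 5)
9: miss, evict 8, frames (5 9)
4: miss, evict 5, frames (9 4)
3: miss, evict 9, frames (4 3)
4: hit
3: hit
Hits: 4.

4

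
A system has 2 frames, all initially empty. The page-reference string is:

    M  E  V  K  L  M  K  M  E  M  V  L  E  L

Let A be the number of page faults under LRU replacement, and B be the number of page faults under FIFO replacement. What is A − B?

Under LRU: F F F F F F F . F . F F F . → 11 faults.
Under FIFO: F F F F F F F . F F F F F . → 12 faults.
A − B = 11 − 12 = -1.

-1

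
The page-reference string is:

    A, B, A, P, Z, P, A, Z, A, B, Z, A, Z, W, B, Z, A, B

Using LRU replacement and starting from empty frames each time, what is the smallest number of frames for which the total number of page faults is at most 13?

3

f=1: 18 faults
f=2: 14 faults
f=3: 8 faults
f=4: 5 faults
f=5: 5 faults
Smallest f with faults ≤ 13 is 3.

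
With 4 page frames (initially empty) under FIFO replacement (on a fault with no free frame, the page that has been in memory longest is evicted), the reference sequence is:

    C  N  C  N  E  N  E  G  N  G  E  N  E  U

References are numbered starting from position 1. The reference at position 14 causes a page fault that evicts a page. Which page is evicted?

C

pos 1: C: miss, frames [C]
pos 2: N: miss, frames [C, N]
pos 3: C: hit
pos 4: N: hit
pos 5: E: miss, frames [C, N, E]
pos 6: N: hit
pos 7: E: hit
pos 8: G: miss, frames [C, N, E, G]
pos 9: N: hit
pos 10: G: hit
pos 11: E: hit
pos 12: N: hit
pos 13: E: hit
pos 14: U: miss, evict C, frames [N, E, G, U]
At position 14, page C is evicted.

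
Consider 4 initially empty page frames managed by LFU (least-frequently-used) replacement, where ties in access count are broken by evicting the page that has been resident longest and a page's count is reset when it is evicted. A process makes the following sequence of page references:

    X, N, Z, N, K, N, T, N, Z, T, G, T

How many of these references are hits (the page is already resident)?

6

X: fault, frames [X]
N: fault, frames [X, N]
Z: fault, frames [X, N, Z]
N: hit
K: fault, frames [X, N, Z, K]
N: hit
T: fault, evict X, frames [N, Z, K, T]
N: hit
Z: hit
T: hit
G: fault, evict K, frames [N, Z, T, G]
T: hit
Hits: 6.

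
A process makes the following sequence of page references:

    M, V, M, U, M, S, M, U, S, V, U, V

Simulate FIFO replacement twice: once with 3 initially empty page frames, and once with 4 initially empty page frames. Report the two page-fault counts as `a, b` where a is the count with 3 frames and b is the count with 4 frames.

3 frames: F F . F . F F . . F F . → 7 faults.
4 frames: F F . F . F . . . . . . → 4 faults.
4 < 7: adding a frame reduced faults, as is typical.

7, 4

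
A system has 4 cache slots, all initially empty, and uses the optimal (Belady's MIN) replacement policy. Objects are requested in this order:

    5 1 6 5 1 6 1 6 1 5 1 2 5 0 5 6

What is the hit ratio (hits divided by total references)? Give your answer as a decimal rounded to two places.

0.69

5 -> fault, frames (5)
1 -> fault, frames (5 1)
6 -> fault, frames (5 1 6)
5 -> hit
1 -> hit
6 -> hit
1 -> hit
6 -> hit
1 -> hit
5 -> hit
1 -> hit
2 -> fault, frames (5 1 6 2)
5 -> hit
0 -> fault, evict 2, frames (5 1 6 0)
5 -> hit
6 -> hit
Hits: 11 of 16 references → 11/16 = 0.6875.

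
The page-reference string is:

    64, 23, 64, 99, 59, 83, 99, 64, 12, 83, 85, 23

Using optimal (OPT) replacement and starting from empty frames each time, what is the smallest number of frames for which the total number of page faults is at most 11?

2

f=1: 12 faults
f=2: 9 faults
f=3: 8 faults
f=4: 7 faults
f=5: 7 faults
f=6: 7 faults
f=7: 7 faults
Smallest f with faults ≤ 11 is 2.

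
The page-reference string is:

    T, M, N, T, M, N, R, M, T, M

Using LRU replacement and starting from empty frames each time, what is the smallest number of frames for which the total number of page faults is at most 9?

2

f=1: 10 faults
f=2: 9 faults
f=3: 5 faults
f=4: 4 faults
Smallest f with faults ≤ 9 is 2.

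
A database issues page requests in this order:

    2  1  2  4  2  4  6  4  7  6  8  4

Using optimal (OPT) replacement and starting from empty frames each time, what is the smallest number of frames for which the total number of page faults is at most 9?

2

f=1: 12 faults
f=2: 7 faults
f=3: 6 faults
f=4: 6 faults
f=5: 6 faults
f=6: 6 faults
Smallest f with faults ≤ 9 is 2.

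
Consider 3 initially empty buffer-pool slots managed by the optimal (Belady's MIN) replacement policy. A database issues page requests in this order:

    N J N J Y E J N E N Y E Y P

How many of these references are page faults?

6

N -> fault, frames (N)
J -> fault, frames (N J)
N -> hit
J -> hit
Y -> fault, frames (N J Y)
E -> fault, evict Y, frames (N J E)
J -> hit
N -> hit
E -> hit
N -> hit
Y -> fault, evict J, frames (N E Y)
E -> hit
Y -> hit
P -> fault, evict Y, frames (N E P)
Page faults: 6.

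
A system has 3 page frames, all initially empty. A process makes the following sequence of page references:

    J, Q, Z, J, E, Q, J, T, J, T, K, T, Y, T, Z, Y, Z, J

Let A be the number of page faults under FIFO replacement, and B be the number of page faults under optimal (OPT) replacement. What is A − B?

Under FIFO: F F F . F . F F . . F . F . F . . F → 10 faults.
Under OPT: F F F . F . . F . . F . F . F . . . → 8 faults.
A − B = 10 − 8 = 2.

2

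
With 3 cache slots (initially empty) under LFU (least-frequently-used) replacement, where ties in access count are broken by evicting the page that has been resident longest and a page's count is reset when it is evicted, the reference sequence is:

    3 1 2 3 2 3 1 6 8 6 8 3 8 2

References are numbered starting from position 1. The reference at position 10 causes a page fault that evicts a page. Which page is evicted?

8

pos 1: 3 → fault, frames (3)
pos 2: 1 → fault, frames (3 1)
pos 3: 2 → fault, frames (3 1 2)
pos 4: 3 → hit
pos 5: 2 → hit
pos 6: 3 → hit
pos 7: 1 → hit
pos 8: 6 → fault, evict 1, frames (3 2 6)
pos 9: 8 → fault, evict 6, frames (3 2 8)
pos 10: 6 → fault, evict 8, frames (3 2 6)
At position 10, page 8 is evicted.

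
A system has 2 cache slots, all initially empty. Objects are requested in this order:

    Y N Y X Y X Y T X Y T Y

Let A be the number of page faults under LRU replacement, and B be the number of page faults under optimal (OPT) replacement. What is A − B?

2

Under LRU: F F . F . . . F F F F . → 7 faults.
Under OPT: F F . F . . . F . F . . → 5 faults.
A − B = 7 − 5 = 2.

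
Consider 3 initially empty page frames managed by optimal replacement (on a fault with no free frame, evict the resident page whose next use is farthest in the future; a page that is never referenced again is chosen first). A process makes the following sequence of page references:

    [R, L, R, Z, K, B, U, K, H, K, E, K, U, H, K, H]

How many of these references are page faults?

R -> miss, frames [R]
L -> miss, frames [R, L]
R -> hit
Z -> miss, frames [R, L, Z]
K -> miss, evict Z, frames [R, L, K]
B -> miss, evict L, frames [R, K, B]
U -> miss, evict B, frames [R, K, U]
K -> hit
H -> miss, evict R, frames [K, U, H]
K -> hit
E -> miss, evict H, frames [K, U, E]
K -> hit
U -> hit
H -> miss, evict E, frames [K, U, H]
K -> hit
H -> hit
Page faults: 9.

9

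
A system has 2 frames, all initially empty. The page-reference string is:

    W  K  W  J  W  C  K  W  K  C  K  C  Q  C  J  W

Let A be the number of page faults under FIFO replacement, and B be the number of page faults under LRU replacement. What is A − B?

Under FIFO: F F . F F F F F . F F . F F F F → 13 faults.
Under LRU: F F . F . F F F . F . . F . F F → 10 faults.
A − B = 13 − 10 = 3.

3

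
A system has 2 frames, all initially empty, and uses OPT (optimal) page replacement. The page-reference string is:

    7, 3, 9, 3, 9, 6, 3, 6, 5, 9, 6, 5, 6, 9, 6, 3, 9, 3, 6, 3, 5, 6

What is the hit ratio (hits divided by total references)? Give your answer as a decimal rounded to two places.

0.50

7 → miss, frames {7}
3 → miss, frames {7,3}
9 → miss, evict 7, frames {3,9}
3 → hit
9 → hit
6 → miss, evict 9, frames {3,6}
3 → hit
6 → hit
5 → miss, evict 3, frames {6,5}
9 → miss, evict 5, frames {6,9}
6 → hit
5 → miss, evict 9, frames {6,5}
6 → hit
9 → miss, evict 5, frames {6,9}
6 → hit
3 → miss, evict 6, frames {9,3}
9 → hit
3 → hit
6 → miss, evict 9, frames {3,6}
3 → hit
5 → miss, evict 3, frames {6,5}
6 → hit
Hits: 11 of 22 references → 11/22 = 0.5000.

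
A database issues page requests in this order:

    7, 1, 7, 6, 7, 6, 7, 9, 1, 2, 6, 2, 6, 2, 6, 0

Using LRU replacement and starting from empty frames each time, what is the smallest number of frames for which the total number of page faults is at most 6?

f=1: 16 faults
f=2: 8 faults
f=3: 8 faults
f=4: 7 faults
f=5: 6 faults
f=6: 6 faults
Smallest f with faults ≤ 6 is 5.

5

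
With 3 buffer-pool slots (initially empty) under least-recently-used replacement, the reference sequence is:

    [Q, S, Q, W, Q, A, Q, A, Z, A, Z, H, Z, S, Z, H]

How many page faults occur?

7

Q -> fault, frames [Q]
S -> fault, frames [Q, S]
Q -> hit
W -> fault, frames [S, Q, W]
Q -> hit
A -> fault, evict S, frames [W, Q, A]
Q -> hit
A -> hit
Z -> fault, evict W, frames [Q, A, Z]
A -> hit
Z -> hit
H -> fault, evict Q, frames [A, Z, H]
Z -> hit
S -> fault, evict A, frames [H, Z, S]
Z -> hit
H -> hit
Page faults: 7.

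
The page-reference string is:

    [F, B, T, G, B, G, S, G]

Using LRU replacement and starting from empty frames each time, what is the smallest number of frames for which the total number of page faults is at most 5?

f=1: 8 faults
f=2: 6 faults
f=3: 5 faults
f=4: 5 faults
f=5: 5 faults
Smallest f with faults ≤ 5 is 3.

3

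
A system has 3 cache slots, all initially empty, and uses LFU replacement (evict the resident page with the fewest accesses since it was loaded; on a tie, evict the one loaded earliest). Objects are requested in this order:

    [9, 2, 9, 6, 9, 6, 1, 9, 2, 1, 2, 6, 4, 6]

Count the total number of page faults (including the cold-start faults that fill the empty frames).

8

9: fault, frames (9)
2: fault, frames (9 2)
9: hit
6: fault, frames (9 2 6)
9: hit
6: hit
1: fault, evict 2, frames (9 6 1)
9: hit
2: fault, evict 1, frames (9 6 2)
1: fault, evict 2, frames (9 6 1)
2: fault, evict 1, frames (9 6 2)
6: hit
4: fault, evict 2, frames (9 6 4)
6: hit
Page faults: 8.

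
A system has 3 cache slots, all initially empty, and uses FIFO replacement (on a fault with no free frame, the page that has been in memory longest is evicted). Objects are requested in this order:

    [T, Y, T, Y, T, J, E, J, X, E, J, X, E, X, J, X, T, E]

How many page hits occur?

T → fault, frames (T)
Y → fault, frames (T Y)
T → hit
Y → hit
T → hit
J → fault, frames (T Y J)
E → fault, evict T, frames (Y J E)
J → hit
X → fault, evict Y, frames (J E X)
E → hit
J → hit
X → hit
E → hit
X → hit
J → hit
X → hit
T → fault, evict J, frames (E X T)
E → hit
Hits: 12.

12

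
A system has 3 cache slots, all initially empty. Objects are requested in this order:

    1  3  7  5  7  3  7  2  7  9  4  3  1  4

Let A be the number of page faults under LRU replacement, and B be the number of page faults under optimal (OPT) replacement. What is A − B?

1

Under LRU: F F F F . . . F . F F F F . → 9 faults.
Under OPT: F F F F . . . F . F F . F . → 8 faults.
A − B = 9 − 8 = 1.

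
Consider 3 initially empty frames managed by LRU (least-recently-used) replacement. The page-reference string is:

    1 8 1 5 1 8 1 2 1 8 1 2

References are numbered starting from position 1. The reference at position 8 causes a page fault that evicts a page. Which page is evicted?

5

pos 1: 1: miss, frames (1)
pos 2: 8: miss, frames (1 8)
pos 3: 1: hit
pos 4: 5: miss, frames (8 1 5)
pos 5: 1: hit
pos 6: 8: hit
pos 7: 1: hit
pos 8: 2: miss, evict 5, frames (8 1 2)
At position 8, page 5 is evicted.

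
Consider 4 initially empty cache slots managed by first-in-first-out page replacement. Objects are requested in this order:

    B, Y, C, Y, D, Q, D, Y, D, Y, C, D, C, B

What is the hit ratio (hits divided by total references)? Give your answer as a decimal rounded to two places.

0.57

B -> miss, frames [B]
Y -> miss, frames [B, Y]
C -> miss, frames [B, Y, C]
Y -> hit
D -> miss, frames [B, Y, C, D]
Q -> miss, evict B, frames [Y, C, D, Q]
D -> hit
Y -> hit
D -> hit
Y -> hit
C -> hit
D -> hit
C -> hit
B -> miss, evict Y, frames [C, D, Q, B]
Hits: 8 of 14 references → 8/14 = 0.5714.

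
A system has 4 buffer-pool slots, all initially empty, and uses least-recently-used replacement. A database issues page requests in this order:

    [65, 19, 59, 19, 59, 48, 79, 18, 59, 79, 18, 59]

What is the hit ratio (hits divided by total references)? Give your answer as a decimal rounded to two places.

65 -> miss, frames {65}
19 -> miss, frames {65,19}
59 -> miss, frames {65,19,59}
19 -> hit
59 -> hit
48 -> miss, frames {65,19,59,48}
79 -> miss, evict 65, frames {19,59,48,79}
18 -> miss, evict 19, frames {59,48,79,18}
59 -> hit
79 -> hit
18 -> hit
59 -> hit
Hits: 6 of 12 references → 6/12 = 0.5000.

0.50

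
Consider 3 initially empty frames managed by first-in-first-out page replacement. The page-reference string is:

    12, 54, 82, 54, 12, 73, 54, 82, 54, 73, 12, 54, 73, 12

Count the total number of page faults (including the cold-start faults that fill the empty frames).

6

12 → fault, frames {12}
54 → fault, frames {12,54}
82 → fault, frames {12,54,82}
54 → hit
12 → hit
73 → fault, evict 12, frames {54,82,73}
54 → hit
82 → hit
54 → hit
73 → hit
12 → fault, evict 54, frames {82,73,12}
54 → fault, evict 82, frames {73,12,54}
73 → hit
12 → hit
Page faults: 6.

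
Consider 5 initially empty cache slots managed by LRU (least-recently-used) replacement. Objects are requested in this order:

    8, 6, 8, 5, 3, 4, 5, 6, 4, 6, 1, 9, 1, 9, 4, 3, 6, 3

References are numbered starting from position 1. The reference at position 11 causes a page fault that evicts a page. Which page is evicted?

8

pos 1: 8 -> miss, frames (8)
pos 2: 6 -> miss, frames (8 6)
pos 3: 8 -> hit
pos 4: 5 -> miss, frames (6 8 5)
pos 5: 3 -> miss, frames (6 8 5 3)
pos 6: 4 -> miss, frames (6 8 5 3 4)
pos 7: 5 -> hit
pos 8: 6 -> hit
pos 9: 4 -> hit
pos 10: 6 -> hit
pos 11: 1 -> miss, evict 8, frames (3 5 4 6 1)
At position 11, page 8 is evicted.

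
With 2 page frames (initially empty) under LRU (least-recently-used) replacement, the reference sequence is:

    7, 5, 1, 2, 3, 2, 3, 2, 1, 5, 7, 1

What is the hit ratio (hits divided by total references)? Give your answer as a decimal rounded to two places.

7 -> miss, frames [7]
5 -> miss, frames [7, 5]
1 -> miss, evict 7, frames [5, 1]
2 -> miss, evict 5, frames [1, 2]
3 -> miss, evict 1, frames [2, 3]
2 -> hit
3 -> hit
2 -> hit
1 -> miss, evict 3, frames [2, 1]
5 -> miss, evict 2, frames [1, 5]
7 -> miss, evict 1, frames [5, 7]
1 -> miss, evict 5, frames [7, 1]
Hits: 3 of 12 references → 3/12 = 0.2500.

0.25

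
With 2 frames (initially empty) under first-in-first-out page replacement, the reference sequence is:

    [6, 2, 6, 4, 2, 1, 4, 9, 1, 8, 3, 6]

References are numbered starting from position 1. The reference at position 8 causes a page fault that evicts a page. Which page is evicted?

4

pos 1: 6: fault, frames [6]
pos 2: 2: fault, frames [6, 2]
pos 3: 6: hit
pos 4: 4: fault, evict 6, frames [2, 4]
pos 5: 2: hit
pos 6: 1: fault, evict 2, frames [4, 1]
pos 7: 4: hit
pos 8: 9: fault, evict 4, frames [1, 9]
At position 8, page 4 is evicted.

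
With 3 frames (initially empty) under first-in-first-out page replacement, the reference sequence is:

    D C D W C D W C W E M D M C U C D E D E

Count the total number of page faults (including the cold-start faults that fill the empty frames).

10

D: miss, frames [D]
C: miss, frames [D, C]
D: hit
W: miss, frames [D, C, W]
C: hit
D: hit
W: hit
C: hit
W: hit
E: miss, evict D, frames [C, W, E]
M: miss, evict C, frames [W, E, M]
D: miss, evict W, frames [E, M, D]
M: hit
C: miss, evict E, frames [M, D, C]
U: miss, evict M, frames [D, C, U]
C: hit
D: hit
E: miss, evict D, frames [C, U, E]
D: miss, evict C, frames [U, E, D]
E: hit
Page faults: 10.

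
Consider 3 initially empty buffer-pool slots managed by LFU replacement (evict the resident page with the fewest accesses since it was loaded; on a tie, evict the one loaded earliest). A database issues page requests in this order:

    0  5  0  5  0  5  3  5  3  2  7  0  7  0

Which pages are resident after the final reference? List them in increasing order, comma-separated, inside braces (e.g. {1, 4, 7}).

0 -> fault, frames [0]
5 -> fault, frames [0, 5]
0 -> hit
5 -> hit
0 -> hit
5 -> hit
3 -> fault, frames [0, 5, 3]
5 -> hit
3 -> hit
2 -> fault, evict 3, frames [0, 5, 2]
7 -> fault, evict 2, frames [0, 5, 7]
0 -> hit
7 -> hit
0 -> hit

{0, 5, 7}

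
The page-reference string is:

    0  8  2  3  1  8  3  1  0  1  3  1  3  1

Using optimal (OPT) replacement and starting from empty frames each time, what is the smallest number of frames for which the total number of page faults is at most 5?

f=1: 14 faults
f=2: 8 faults
f=3: 6 faults
f=4: 5 faults
f=5: 5 faults
Smallest f with faults ≤ 5 is 4.

4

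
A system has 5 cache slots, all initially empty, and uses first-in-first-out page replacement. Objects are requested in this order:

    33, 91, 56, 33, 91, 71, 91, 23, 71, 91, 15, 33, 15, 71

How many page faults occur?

33 → miss, frames {33}
91 → miss, frames {33,91}
56 → miss, frames {33,91,56}
33 → hit
91 → hit
71 → miss, frames {33,91,56,71}
91 → hit
23 → miss, frames {33,91,56,71,23}
71 → hit
91 → hit
15 → miss, evict 33, frames {91,56,71,23,15}
33 → miss, evict 91, frames {56,71,23,15,33}
15 → hit
71 → hit
Page faults: 7.

7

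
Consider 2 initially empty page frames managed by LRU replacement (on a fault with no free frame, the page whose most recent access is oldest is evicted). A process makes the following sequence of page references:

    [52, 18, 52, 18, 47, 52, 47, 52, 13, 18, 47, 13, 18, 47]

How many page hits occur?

52 -> fault, frames [52]
18 -> fault, frames [52, 18]
52 -> hit
18 -> hit
47 -> fault, evict 52, frames [18, 47]
52 -> fault, evict 18, frames [47, 52]
47 -> hit
52 -> hit
13 -> fault, evict 47, frames [52, 13]
18 -> fault, evict 52, frames [13, 18]
47 -> fault, evict 13, frames [18, 47]
13 -> fault, evict 18, frames [47, 13]
18 -> fault, evict 47, frames [13, 18]
47 -> fault, evict 13, frames [18, 47]
Hits: 4.

4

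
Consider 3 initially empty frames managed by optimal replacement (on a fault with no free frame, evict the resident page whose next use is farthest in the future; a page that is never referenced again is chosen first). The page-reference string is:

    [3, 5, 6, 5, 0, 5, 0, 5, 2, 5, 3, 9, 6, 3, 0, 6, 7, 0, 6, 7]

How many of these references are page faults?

9

3: fault, frames (3)
5: fault, frames (3 5)
6: fault, frames (3 5 6)
5: hit
0: fault, evict 6, frames (3 5 0)
5: hit
0: hit
5: hit
2: fault, evict 0, frames (3 5 2)
5: hit
3: hit
9: fault, evict 2, frames (3 5 9)
6: fault, evict 9, frames (3 5 6)
3: hit
0: fault, evict 5, frames (3 6 0)
6: hit
7: fault, evict 3, frames (6 0 7)
0: hit
6: hit
7: hit
Page faults: 9.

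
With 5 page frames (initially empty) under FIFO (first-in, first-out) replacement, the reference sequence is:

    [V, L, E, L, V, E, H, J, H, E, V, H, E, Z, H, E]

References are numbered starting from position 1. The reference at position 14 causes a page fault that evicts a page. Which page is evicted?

V

pos 1: V → fault, frames [V]
pos 2: L → fault, frames [V, L]
pos 3: E → fault, frames [V, L, E]
pos 4: L → hit
pos 5: V → hit
pos 6: E → hit
pos 7: H → fault, frames [V, L, E, H]
pos 8: J → fault, frames [V, L, E, H, J]
pos 9: H → hit
pos 10: E → hit
pos 11: V → hit
pos 12: H → hit
pos 13: E → hit
pos 14: Z → fault, evict V, frames [L, E, H, J, Z]
At position 14, page V is evicted.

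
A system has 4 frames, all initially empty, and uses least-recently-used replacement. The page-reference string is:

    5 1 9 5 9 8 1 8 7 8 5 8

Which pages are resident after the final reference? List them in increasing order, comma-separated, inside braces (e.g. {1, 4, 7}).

{1, 5, 7, 8}

5 → miss, frames [5]
1 → miss, frames [5, 1]
9 → miss, frames [5, 1, 9]
5 → hit
9 → hit
8 → miss, frames [1, 5, 9, 8]
1 → hit
8 → hit
7 → miss, evict 5, frames [9, 1, 8, 7]
8 → hit
5 → miss, evict 9, frames [1, 7, 8, 5]
8 → hit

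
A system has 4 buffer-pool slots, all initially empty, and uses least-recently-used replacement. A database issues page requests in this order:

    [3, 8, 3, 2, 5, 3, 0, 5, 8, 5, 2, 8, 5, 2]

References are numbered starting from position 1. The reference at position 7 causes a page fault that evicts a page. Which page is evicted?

pos 1: 3 -> miss, frames (3)
pos 2: 8 -> miss, frames (3 8)
pos 3: 3 -> hit
pos 4: 2 -> miss, frames (8 3 2)
pos 5: 5 -> miss, frames (8 3 2 5)
pos 6: 3 -> hit
pos 7: 0 -> miss, evict 8, frames (2 5 3 0)
At position 7, page 8 is evicted.

8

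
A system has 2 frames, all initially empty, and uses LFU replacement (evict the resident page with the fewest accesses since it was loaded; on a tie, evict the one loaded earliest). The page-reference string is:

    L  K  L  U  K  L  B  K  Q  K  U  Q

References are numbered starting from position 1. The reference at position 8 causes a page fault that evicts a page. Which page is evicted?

B

pos 1: L → miss, frames {L}
pos 2: K → miss, frames {L,K}
pos 3: L → hit
pos 4: U → miss, evict K, frames {L,U}
pos 5: K → miss, evict U, frames {L,K}
pos 6: L → hit
pos 7: B → miss, evict K, frames {L,B}
pos 8: K → miss, evict B, frames {L,K}
At position 8, page B is evicted.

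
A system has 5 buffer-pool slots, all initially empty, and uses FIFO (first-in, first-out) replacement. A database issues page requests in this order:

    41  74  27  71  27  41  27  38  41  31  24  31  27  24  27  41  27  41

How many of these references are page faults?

9

41: fault, frames {41}
74: fault, frames {41,74}
27: fault, frames {41,74,27}
71: fault, frames {41,74,27,71}
27: hit
41: hit
27: hit
38: fault, frames {41,74,27,71,38}
41: hit
31: fault, evict 41, frames {74,27,71,38,31}
24: fault, evict 74, frames {27,71,38,31,24}
31: hit
27: hit
24: hit
27: hit
41: fault, evict 27, frames {71,38,31,24,41}
27: fault, evict 71, frames {38,31,24,41,27}
41: hit
Page faults: 9.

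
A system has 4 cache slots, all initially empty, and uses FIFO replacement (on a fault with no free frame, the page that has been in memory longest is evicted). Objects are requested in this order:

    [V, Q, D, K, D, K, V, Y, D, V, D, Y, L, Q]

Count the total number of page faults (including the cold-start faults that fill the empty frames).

V → fault, frames (V)
Q → fault, frames (V Q)
D → fault, frames (V Q D)
K → fault, frames (V Q D K)
D → hit
K → hit
V → hit
Y → fault, evict V, frames (Q D K Y)
D → hit
V → fault, evict Q, frames (D K Y V)
D → hit
Y → hit
L → fault, evict D, frames (K Y V L)
Q → fault, evict K, frames (Y V L Q)
Page faults: 8.

8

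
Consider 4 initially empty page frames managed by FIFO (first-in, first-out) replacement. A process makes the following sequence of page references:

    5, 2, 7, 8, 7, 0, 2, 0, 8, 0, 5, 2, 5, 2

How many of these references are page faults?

7

5 -> fault, frames {5}
2 -> fault, frames {5,2}
7 -> fault, frames {5,2,7}
8 -> fault, frames {5,2,7,8}
7 -> hit
0 -> fault, evict 5, frames {2,7,8,0}
2 -> hit
0 -> hit
8 -> hit
0 -> hit
5 -> fault, evict 2, frames {7,8,0,5}
2 -> fault, evict 7, frames {8,0,5,2}
5 -> hit
2 -> hit
Page faults: 7.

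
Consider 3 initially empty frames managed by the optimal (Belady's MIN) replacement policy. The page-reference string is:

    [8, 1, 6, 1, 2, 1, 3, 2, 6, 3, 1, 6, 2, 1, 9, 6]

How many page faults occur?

8 → miss, frames [8]
1 → miss, frames [8, 1]
6 → miss, frames [8, 1, 6]
1 → hit
2 → miss, evict 8, frames [1, 6, 2]
1 → hit
3 → miss, evict 1, frames [6, 2, 3]
2 → hit
6 → hit
3 → hit
1 → miss, evict 3, frames [6, 2, 1]
6 → hit
2 → hit
1 → hit
9 → miss, evict 1, frames [6, 2, 9]
6 → hit
Page faults: 7.

7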